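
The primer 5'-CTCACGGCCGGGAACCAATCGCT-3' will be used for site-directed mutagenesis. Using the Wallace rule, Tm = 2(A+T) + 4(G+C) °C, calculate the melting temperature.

76°C

C=9, G=6, A=5, T=3
A+T = 8, G+C = 15
Tm = 4·15 + 2·8 = 60 + 16 = 76°C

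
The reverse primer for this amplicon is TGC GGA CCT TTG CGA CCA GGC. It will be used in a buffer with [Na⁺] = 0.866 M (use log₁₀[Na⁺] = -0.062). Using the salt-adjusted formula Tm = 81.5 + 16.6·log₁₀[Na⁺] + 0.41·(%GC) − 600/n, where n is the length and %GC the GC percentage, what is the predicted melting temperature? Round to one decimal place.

79.2°C

Length n = 21. Scanning the sequence gives A=3, C=7, G=7, T=4.
G+C = 14, so %GC = 14/21 × 100 = 66.667%
Salt term: 16.6 × (-0.062) = -1.029
GC term: 0.41 × 66.667 = 27.333; length term: −600/21 = −28.571
Tm = 81.5 + (-1.029) + 27.333 − 28.571 = 79.233 → 79.2°C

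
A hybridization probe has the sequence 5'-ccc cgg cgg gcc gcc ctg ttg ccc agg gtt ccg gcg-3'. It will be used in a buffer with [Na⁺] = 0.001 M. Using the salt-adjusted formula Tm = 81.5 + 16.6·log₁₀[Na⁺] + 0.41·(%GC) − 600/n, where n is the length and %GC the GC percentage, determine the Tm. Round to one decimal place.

Length n = 36. G=14, T=5, C=16, A=1
G+C = 30, so %GC = 30/36 × 100 = 83.333%
Salt term: 16.6 × (-3) = -49.8
GC term: 0.41 × 83.333 = 34.167; length term: −600/36 = −16.667
Tm = 81.5 + (-49.8) + 34.167 − 16.667 = 49.2 → 49.2°C

49.2°C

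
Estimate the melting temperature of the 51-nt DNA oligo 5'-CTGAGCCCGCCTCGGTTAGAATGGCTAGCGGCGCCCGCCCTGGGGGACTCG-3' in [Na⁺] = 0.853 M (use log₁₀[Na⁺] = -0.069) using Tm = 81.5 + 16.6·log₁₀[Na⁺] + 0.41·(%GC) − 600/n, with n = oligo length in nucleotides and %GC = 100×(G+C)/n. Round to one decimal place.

98.3°C

Length n = 51. Base counts: C=18, A=6, G=19, T=8
G+C = 37, so %GC = 37/51 × 100 = 72.549%
Salt term: 16.6 × (-0.069) = -1.145
GC term: 0.41 × 72.549 = 29.745; length term: −600/51 = −11.765
Tm = 81.5 + (-1.145) + 29.745 − 11.765 = 98.335 → 98.3°C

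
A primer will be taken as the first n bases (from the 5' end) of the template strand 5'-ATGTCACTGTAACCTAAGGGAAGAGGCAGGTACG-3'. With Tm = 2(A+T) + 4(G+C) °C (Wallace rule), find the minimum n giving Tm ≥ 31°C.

First 11 bases: ATGTCACTGTA → Tm = 30°C (< 31°C)
First 12 bases: ATGTCACTGTAA → Tm = 32°C (≥ 31°C)
Each additional base adds 2°C (A/T) or 4°C (G/C), so Tm is non-decreasing in n; n = 12 is the first length to reach 31°C.

n = 12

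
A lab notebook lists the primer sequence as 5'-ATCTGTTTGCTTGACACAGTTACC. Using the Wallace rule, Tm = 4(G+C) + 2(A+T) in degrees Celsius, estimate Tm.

Base counts: T=9, C=6, G=4, A=5
So N_AT = 14 and N_GC = 10.
Tm = 4·10 + 2·14 = 40 + 28 = 68°C

68°C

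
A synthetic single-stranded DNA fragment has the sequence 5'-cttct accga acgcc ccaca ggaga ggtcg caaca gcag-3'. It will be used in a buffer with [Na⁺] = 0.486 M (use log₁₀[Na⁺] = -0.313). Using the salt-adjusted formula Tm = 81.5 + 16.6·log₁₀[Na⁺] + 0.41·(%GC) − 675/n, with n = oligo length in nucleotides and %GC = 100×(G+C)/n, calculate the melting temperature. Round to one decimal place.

Length n = 39. Scanning the sequence gives C=14, G=10, T=4, A=11.
G+C = 24, so %GC = 24/39 × 100 = 61.538%
Salt term: 16.6 × (-0.313) = -5.196
GC term: 0.41 × 61.538 = 25.231; length term: −675/39 = −17.308
Tm = 81.5 + (-5.196) + 25.231 − 17.308 = 84.227 → 84.2°C

84.2°C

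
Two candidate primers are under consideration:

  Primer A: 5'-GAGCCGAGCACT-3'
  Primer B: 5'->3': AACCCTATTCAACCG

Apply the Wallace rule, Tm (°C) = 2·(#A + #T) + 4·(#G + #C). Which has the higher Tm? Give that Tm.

Primer B, 44°C

Primer A: A+T=4, G+C=8 → Tm = 2(4)+4(8) = 40°C
Primer B: A+T=8, G+C=7 → Tm = 2(8)+4(7) = 44°C
40°C vs 44°C → primer B is higher.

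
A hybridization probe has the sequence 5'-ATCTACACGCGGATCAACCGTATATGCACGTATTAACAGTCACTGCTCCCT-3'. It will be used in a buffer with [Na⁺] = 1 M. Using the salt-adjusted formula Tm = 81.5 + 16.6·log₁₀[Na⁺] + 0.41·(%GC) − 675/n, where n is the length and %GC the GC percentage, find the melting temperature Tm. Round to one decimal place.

87.6°C

Length n = 51. A=14, T=13, C=16, G=8
G+C = 24, so %GC = 24/51 × 100 = 47.059%
Salt term: 16.6 × (0) = 0
GC term: 0.41 × 47.059 = 19.294; length term: −675/51 = −13.235
Tm = 81.5 + (0) + 19.294 − 13.235 = 87.559 → 87.6°C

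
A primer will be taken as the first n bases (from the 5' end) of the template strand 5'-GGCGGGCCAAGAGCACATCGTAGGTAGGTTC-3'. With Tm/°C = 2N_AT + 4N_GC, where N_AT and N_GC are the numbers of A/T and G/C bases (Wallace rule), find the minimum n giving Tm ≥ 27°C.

First 6 bases: GGCGGG → Tm = 24°C (< 27°C)
First 7 bases: GGCGGGC → Tm = 28°C (≥ 27°C)
Since every base adds ≥2°C, Tm only increases with n, so the threshold is first crossed at n = 7.

n = 7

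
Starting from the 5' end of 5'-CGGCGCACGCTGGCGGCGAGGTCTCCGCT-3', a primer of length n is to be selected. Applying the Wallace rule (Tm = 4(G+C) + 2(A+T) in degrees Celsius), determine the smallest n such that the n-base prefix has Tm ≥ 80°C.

n = 22

First 21 bases: CGGCGCACGCTGGCGGCGAGG → Tm = 78°C (< 80°C)
First 22 bases: CGGCGCACGCTGGCGGCGAGGT → Tm = 80°C (≥ 80°C)
Each additional base adds 2°C (A/T) or 4°C (G/C), so Tm is non-decreasing in n; n = 22 is the first length to reach 80°C.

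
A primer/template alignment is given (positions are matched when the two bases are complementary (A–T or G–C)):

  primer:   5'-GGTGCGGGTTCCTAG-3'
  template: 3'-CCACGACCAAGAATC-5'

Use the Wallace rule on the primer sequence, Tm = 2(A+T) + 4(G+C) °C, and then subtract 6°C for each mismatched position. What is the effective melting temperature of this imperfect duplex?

Primer base counts: A=1, T=4, G=7, C=3 → A+T=5, G+C=10
Perfect-match Tm = 2(5) + 4(10) = 10 + 40 = 50°C
Mismatches (positions where the bases are not complementary): 2 (at positions 6, 12)
Effective Tm = 50 − 2×6 = 50 − 12 = 38°C

38°C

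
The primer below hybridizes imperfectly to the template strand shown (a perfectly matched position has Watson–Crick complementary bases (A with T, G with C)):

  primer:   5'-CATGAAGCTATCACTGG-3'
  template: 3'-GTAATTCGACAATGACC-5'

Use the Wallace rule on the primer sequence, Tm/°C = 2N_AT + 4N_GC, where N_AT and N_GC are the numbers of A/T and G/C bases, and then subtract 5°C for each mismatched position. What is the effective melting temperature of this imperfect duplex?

Primer base counts: A=5, T=4, G=4, C=4 → A+T=9, G+C=8
Perfect-match Tm = 2(9) + 4(8) = 18 + 32 = 50°C
Mismatches (positions where the bases are not complementary): 3 (at positions 4, 10, 12)
Effective Tm = 50 − 3×5 = 50 − 15 = 35°C

35°C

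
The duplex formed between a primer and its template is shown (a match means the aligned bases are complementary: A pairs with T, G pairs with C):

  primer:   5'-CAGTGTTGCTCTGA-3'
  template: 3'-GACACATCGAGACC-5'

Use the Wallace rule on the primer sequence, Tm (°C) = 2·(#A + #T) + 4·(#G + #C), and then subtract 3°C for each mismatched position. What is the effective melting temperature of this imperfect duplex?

Primer base counts: A=2, T=5, G=4, C=3 → A+T=7, G+C=7
Perfect-match Tm = 2(7) + 4(7) = 14 + 28 = 42°C
Mismatches (positions where the bases are not complementary): 3 (at positions 2, 7, 14)
Effective Tm = 42 − 3×3 = 42 − 9 = 33°C

33°C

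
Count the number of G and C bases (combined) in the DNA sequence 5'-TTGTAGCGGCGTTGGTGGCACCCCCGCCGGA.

Scanning the sequence gives G=12, A=3, C=10, T=6.
Total G or C: 12 + 10 = 22

22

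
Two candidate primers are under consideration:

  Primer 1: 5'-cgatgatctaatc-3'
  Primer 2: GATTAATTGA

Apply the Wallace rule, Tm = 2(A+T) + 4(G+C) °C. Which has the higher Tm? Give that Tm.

Primer 1: A+T=8, G+C=5 → Tm = 2(8)+4(5) = 36°C
Primer 2: A+T=8, G+C=2 → Tm = 2(8)+4(2) = 24°C
36°C vs 24°C → primer 1 is higher.

Primer 1, 36°C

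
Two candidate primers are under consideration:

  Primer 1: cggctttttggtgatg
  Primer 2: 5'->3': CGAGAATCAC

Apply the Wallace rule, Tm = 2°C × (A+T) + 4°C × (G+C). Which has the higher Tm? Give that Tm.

Primer 1: A+T=8, G+C=8 → Tm = 2(8)+4(8) = 48°C
Primer 2: A+T=5, G+C=5 → Tm = 2(5)+4(5) = 30°C
48°C vs 30°C → primer 1 is higher.

Primer 1, 48°C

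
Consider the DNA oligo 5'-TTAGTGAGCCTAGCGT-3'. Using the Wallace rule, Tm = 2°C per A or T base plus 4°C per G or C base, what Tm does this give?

48°C

Base counts: C=3, G=5, A=3, T=5
AT pairs contribute 8, GC pairs contribute 8.
Tm = 4·8 + 2·8 = 32 + 16 = 48°C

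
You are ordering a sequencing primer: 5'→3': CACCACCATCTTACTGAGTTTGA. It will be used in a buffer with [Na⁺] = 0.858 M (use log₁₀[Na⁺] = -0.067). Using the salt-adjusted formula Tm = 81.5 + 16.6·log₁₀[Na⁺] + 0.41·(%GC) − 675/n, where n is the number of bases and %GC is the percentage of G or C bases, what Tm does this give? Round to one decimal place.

Length n = 23. Base counts: T=7, C=7, A=6, G=3
G+C = 10, so %GC = 10/23 × 100 = 43.478%
Salt term: 16.6 × (-0.067) = -1.112
GC term: 0.41 × 43.478 = 17.826; length term: −675/23 = −29.348
Tm = 81.5 + (-1.112) + 17.826 − 29.348 = 68.866 → 68.9°C

68.9°C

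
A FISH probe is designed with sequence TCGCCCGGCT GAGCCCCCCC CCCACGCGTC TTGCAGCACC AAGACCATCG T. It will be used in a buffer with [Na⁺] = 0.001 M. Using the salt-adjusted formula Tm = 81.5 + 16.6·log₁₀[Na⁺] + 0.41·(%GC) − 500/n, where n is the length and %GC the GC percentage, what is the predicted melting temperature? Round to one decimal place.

Length n = 51. T=7, G=11, C=25, A=8
G+C = 36, so %GC = 36/51 × 100 = 70.588%
Salt term: 16.6 × (-3) = -49.8
GC term: 0.41 × 70.588 = 28.941; length term: −500/51 = −9.804
Tm = 81.5 + (-49.8) + 28.941 − 9.804 = 50.837 → 50.8°C

50.8°C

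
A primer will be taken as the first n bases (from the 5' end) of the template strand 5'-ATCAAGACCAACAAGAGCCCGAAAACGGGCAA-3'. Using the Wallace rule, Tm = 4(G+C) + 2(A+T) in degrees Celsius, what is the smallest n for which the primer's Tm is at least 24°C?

n = 9

First 8 bases: ATCAAGAC → Tm = 22°C (< 24°C)
First 9 bases: ATCAAGACC → Tm = 26°C (≥ 24°C)
Each additional base adds 2°C (A/T) or 4°C (G/C), so Tm is non-decreasing in n; n = 9 is the first length to reach 24°C.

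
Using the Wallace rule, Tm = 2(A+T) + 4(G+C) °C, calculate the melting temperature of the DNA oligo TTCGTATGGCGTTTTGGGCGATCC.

74°C

Base counts: A=2, T=9, G=8, C=5
A+T = 11, G+C = 13
Tm = 4·13 + 2·11 = 52 + 22 = 74°C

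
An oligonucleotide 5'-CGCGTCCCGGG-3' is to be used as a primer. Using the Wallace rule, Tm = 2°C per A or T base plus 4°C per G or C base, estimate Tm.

Scanning the sequence gives A=0, C=5, T=1, G=5.
So N_AT = 1 and N_GC = 10.
Tm = 2×1 + 4×10 = 42°C

42°C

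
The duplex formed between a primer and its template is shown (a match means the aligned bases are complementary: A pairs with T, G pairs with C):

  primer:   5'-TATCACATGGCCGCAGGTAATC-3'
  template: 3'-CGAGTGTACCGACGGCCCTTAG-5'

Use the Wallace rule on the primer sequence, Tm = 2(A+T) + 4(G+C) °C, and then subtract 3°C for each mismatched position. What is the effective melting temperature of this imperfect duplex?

Primer base counts: A=6, T=5, G=5, C=6 → A+T=11, G+C=11
Perfect-match Tm = 2(11) + 4(11) = 22 + 44 = 66°C
Mismatches (positions where the bases are not complementary): 5 (at positions 1, 2, 12, 15, 18)
Effective Tm = 66 − 5×3 = 66 − 15 = 51°C

51°C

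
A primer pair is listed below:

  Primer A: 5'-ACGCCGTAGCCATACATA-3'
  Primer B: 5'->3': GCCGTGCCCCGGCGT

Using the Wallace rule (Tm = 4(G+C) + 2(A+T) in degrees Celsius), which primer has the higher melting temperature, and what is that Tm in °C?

Primer A: A+T=9, G+C=9 → Tm = 2(9)+4(9) = 54°C
Primer B: A+T=2, G+C=13 → Tm = 2(2)+4(13) = 56°C
54°C vs 56°C → primer B is higher.

Primer B, 56°C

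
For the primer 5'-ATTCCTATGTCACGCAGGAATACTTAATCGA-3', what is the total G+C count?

Counting bases: G=5, A=10, C=7, T=9
Total G or C: 5 + 7 = 12

12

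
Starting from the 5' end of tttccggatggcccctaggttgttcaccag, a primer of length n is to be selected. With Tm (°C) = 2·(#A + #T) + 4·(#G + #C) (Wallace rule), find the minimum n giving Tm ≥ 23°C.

First 7 bases: TTTCCGG → Tm = 22°C (< 23°C)
First 8 bases: TTTCCGGA → Tm = 24°C (≥ 23°C)
Since every base adds ≥2°C, Tm only increases with n, so the threshold is first crossed at n = 8.

n = 8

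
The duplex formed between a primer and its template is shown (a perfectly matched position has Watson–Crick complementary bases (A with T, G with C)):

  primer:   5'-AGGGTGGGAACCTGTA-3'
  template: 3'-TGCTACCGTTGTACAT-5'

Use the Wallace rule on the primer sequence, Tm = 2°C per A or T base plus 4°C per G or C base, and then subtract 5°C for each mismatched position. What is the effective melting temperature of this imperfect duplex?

Primer base counts: A=4, T=3, G=7, C=2 → A+T=7, G+C=9
Perfect-match Tm = 2(7) + 4(9) = 14 + 36 = 50°C
Mismatches (positions where the bases are not complementary): 4 (at positions 2, 4, 8, 12)
Effective Tm = 50 − 4×5 = 50 − 20 = 30°C

30°C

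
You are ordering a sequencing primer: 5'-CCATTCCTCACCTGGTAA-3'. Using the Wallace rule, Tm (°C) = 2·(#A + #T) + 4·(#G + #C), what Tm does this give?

54°C

Counting bases: T=5, C=7, G=2, A=4
AT pairs contribute 9, GC pairs contribute 9.
Tm = 4·9 + 2·9 = 36 + 18 = 54°C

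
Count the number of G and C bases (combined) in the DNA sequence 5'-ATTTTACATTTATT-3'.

1

Counting bases: G=0, A=4, C=1, T=9
G+C = 0 + 1 = 1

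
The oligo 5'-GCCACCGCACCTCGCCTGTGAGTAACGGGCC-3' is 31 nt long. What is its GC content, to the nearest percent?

Scanning the sequence gives G=9, T=4, A=5, C=13.
G+C = 9 + 13 = 22 out of 31 bases
%GC = 22/31 × 100 = 70.97% ≈ 71%

71%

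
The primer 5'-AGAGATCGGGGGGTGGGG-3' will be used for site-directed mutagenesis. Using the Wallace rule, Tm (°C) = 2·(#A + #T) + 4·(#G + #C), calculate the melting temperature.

C=1, G=12, T=2, A=3
AT pairs contribute 5, GC pairs contribute 13.
Tm = 2×5 + 4×13 = 62°C

62°C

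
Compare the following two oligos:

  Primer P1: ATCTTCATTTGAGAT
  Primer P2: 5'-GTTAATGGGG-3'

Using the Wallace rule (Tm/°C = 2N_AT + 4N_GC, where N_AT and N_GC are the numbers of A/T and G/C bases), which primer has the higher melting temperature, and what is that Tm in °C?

Primer P1: A+T=11, G+C=4 → Tm = 2(11)+4(4) = 38°C
Primer P2: A+T=5, G+C=5 → Tm = 2(5)+4(5) = 30°C
38°C vs 30°C → primer P1 is higher.

Primer P1, 38°C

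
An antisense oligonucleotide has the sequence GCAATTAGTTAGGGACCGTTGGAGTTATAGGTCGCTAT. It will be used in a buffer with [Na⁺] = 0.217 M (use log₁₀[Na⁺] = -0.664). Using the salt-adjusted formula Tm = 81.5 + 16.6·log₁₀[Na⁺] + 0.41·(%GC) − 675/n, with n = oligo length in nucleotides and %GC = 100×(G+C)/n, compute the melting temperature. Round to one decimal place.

71.1°C

Length n = 38. Counting bases: G=12, T=12, C=5, A=9
G+C = 17, so %GC = 17/38 × 100 = 44.737%
Salt term: 16.6 × (-0.664) = -11.022
GC term: 0.41 × 44.737 = 18.342; length term: −675/38 = −17.763
Tm = 81.5 + (-11.022) + 18.342 − 17.763 = 71.057 → 71.1°C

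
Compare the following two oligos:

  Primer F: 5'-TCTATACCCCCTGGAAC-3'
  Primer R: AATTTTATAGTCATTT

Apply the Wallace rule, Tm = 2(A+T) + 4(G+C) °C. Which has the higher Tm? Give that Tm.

Primer F, 52°C

Primer F: A+T=8, G+C=9 → Tm = 2(8)+4(9) = 52°C
Primer R: A+T=14, G+C=2 → Tm = 2(14)+4(2) = 36°C
52°C vs 36°C → primer F is higher.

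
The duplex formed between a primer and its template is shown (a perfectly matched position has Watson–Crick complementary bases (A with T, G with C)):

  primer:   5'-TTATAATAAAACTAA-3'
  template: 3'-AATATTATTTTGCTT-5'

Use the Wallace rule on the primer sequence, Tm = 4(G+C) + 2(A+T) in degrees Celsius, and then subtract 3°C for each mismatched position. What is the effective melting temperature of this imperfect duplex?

29°C

Primer base counts: A=9, T=5, G=0, C=1 → A+T=14, G+C=1
Perfect-match Tm = 2(14) + 4(1) = 28 + 4 = 32°C
Mismatches (positions where the bases are not complementary): 1 (at position 13)
Effective Tm = 32 − 1×3 = 32 − 3 = 29°C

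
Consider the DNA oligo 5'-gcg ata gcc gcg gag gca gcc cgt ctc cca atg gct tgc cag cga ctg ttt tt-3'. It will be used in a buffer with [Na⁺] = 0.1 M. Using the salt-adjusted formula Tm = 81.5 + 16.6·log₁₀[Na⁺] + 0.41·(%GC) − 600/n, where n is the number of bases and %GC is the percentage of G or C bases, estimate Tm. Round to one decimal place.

79.1°C

Length n = 53. Base counts: T=12, A=8, C=17, G=16
G+C = 33, so %GC = 33/53 × 100 = 62.264%
Salt term: 16.6 × (-1) = -16.6
GC term: 0.41 × 62.264 = 25.528; length term: −600/53 = −11.321
Tm = 81.5 + (-16.6) + 25.528 − 11.321 = 79.107 → 79.1°C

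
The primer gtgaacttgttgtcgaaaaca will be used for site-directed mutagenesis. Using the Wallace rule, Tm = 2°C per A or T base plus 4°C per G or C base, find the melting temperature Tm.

58°C

T=6, C=3, A=7, G=5
A+T = 13, G+C = 8
Tm = 2×13 + 4×8 = 58°C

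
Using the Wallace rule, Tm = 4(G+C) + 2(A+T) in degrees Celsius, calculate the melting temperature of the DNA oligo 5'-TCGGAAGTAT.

T=3, G=3, A=3, C=1
AT pairs contribute 6, GC pairs contribute 4.
Tm = 4·4 + 2·6 = 16 + 12 = 28°C

28°C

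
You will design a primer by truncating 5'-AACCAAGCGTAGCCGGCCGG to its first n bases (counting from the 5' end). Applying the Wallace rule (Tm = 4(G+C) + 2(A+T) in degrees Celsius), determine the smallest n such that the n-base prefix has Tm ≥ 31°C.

First 10 bases: AACCAAGCGT → Tm = 30°C (< 31°C)
First 11 bases: AACCAAGCGTA → Tm = 32°C (≥ 31°C)
Each additional base adds 2°C (A/T) or 4°C (G/C), so Tm is non-decreasing in n; n = 11 is the first length to reach 31°C.

n = 11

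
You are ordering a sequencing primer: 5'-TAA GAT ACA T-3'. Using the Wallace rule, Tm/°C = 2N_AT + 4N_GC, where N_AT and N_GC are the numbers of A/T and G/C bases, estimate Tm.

Counting bases: C=1, G=1, T=3, A=5
AT pairs contribute 8, GC pairs contribute 2.
Tm = 4·2 + 2·8 = 8 + 16 = 24°C

24°C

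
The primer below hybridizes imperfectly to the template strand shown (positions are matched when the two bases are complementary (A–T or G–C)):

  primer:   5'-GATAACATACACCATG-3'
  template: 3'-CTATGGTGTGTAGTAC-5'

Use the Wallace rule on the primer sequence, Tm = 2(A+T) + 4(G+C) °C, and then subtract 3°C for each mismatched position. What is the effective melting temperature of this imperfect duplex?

Primer base counts: A=7, T=3, G=2, C=4 → A+T=10, G+C=6
Perfect-match Tm = 2(10) + 4(6) = 20 + 24 = 44°C
Mismatches (positions where the bases are not complementary): 3 (at positions 5, 8, 12)
Effective Tm = 44 − 3×3 = 44 − 9 = 35°C

35°C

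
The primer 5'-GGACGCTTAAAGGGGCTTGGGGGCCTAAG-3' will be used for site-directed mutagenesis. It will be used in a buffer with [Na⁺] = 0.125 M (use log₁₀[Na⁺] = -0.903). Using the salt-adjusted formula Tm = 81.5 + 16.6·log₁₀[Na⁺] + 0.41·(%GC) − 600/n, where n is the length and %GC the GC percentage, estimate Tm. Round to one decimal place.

71.3°C

Length n = 29. Scanning the sequence gives G=13, C=5, T=5, A=6.
G+C = 18, so %GC = 18/29 × 100 = 62.069%
Salt term: 16.6 × (-0.903) = -14.99
GC term: 0.41 × 62.069 = 25.448; length term: −600/29 = −20.69
Tm = 81.5 + (-14.99) + 25.448 − 20.69 = 71.268 → 71.3°C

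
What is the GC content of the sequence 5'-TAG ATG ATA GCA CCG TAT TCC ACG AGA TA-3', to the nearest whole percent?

Counting bases: C=6, T=7, A=10, G=6
G+C = 6 + 6 = 12 out of 29 bases
%GC = 12/29 × 100 = 41.38% ≈ 41%

41%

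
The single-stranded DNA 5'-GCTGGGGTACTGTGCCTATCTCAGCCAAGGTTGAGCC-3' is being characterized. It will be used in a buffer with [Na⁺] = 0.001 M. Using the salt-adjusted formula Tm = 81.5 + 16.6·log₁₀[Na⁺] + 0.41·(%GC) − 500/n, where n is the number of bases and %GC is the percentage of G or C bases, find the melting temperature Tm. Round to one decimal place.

Length n = 37. Scanning the sequence gives T=9, A=6, C=10, G=12.
G+C = 22, so %GC = 22/37 × 100 = 59.459%
Salt term: 16.6 × (-3) = -49.8
GC term: 0.41 × 59.459 = 24.378; length term: −500/37 = −13.514
Tm = 81.5 + (-49.8) + 24.378 − 13.514 = 42.564 → 42.6°C

42.6°C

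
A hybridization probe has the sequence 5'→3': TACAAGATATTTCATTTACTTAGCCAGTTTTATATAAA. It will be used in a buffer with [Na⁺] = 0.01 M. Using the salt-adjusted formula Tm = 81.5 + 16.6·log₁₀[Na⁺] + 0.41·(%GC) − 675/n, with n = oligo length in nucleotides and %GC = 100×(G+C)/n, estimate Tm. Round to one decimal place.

Length n = 38. Base counts: C=5, T=16, A=14, G=3
G+C = 8, so %GC = 8/38 × 100 = 21.053%
Salt term: 16.6 × (-2) = -33.2
GC term: 0.41 × 21.053 = 8.632; length term: −675/38 = −17.763
Tm = 81.5 + (-33.2) + 8.632 − 17.763 = 39.169 → 39.2°C

39.2°C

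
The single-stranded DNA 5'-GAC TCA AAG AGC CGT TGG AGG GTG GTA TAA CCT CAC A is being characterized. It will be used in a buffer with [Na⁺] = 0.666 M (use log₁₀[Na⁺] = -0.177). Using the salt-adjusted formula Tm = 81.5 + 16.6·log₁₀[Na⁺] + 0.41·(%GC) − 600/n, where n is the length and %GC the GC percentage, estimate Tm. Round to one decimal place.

Length n = 37. Counting bases: T=7, C=8, A=11, G=11
G+C = 19, so %GC = 19/37 × 100 = 51.351%
Salt term: 16.6 × (-0.177) = -2.938
GC term: 0.41 × 51.351 = 21.054; length term: −600/37 = −16.216
Tm = 81.5 + (-2.938) + 21.054 − 16.216 = 83.4 → 83.4°C

83.4°C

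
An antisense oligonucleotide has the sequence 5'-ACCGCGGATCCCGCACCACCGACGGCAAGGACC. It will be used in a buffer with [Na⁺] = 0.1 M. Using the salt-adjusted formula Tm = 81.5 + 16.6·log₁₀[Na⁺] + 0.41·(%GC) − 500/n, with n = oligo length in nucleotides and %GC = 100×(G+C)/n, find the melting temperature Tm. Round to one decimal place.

79.6°C

Length n = 33. Base counts: C=15, A=8, T=1, G=9
G+C = 24, so %GC = 24/33 × 100 = 72.727%
Salt term: 16.6 × (-1) = -16.6
GC term: 0.41 × 72.727 = 29.818; length term: −500/33 = −15.152
Tm = 81.5 + (-16.6) + 29.818 − 15.152 = 79.566 → 79.6°C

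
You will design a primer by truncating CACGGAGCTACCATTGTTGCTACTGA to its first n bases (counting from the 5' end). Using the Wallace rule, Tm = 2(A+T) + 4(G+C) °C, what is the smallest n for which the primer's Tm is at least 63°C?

First 20 bases: CACGGAGCTACCATTGTTGC → Tm = 62°C (< 63°C)
First 21 bases: CACGGAGCTACCATTGTTGCT → Tm = 64°C (≥ 63°C)
Since every base adds ≥2°C, Tm only increases with n, so the threshold is first crossed at n = 21.

n = 21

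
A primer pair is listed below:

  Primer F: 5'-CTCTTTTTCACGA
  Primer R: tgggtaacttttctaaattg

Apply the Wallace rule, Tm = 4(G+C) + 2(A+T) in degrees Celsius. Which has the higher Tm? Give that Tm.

Primer F: A+T=8, G+C=5 → Tm = 2(8)+4(5) = 36°C
Primer R: A+T=14, G+C=6 → Tm = 2(14)+4(6) = 52°C
36°C vs 52°C → primer R is higher.

Primer R, 52°C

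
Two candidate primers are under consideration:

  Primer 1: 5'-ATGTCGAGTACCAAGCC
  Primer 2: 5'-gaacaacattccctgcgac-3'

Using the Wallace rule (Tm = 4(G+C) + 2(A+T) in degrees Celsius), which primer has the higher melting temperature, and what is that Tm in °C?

Primer 1: A+T=8, G+C=9 → Tm = 2(8)+4(9) = 52°C
Primer 2: A+T=9, G+C=10 → Tm = 2(9)+4(10) = 58°C
52°C vs 58°C → primer 2 is higher.

Primer 2, 58°C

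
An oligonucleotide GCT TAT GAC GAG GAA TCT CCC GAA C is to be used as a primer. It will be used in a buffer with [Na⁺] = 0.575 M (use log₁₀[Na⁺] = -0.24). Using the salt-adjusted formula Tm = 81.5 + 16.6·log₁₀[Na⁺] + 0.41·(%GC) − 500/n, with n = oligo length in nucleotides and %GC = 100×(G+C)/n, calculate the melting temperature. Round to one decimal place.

Length n = 25. Base counts: T=5, A=7, G=6, C=7
G+C = 13, so %GC = 13/25 × 100 = 52%
Salt term: 16.6 × (-0.24) = -3.984
GC term: 0.41 × 52 = 21.32; length term: −500/25 = −20
Tm = 81.5 + (-3.984) + 21.32 − 20 = 78.836 → 78.8°C

78.8°C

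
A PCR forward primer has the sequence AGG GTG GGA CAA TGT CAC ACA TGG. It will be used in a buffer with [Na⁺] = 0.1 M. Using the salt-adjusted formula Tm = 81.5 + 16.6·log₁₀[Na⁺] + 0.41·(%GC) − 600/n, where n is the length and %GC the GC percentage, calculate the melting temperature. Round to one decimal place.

62.1°C

Length n = 24. Counting bases: G=9, T=4, C=4, A=7
G+C = 13, so %GC = 13/24 × 100 = 54.167%
Salt term: 16.6 × (-1) = -16.6
GC term: 0.41 × 54.167 = 22.208; length term: −600/24 = −25
Tm = 81.5 + (-16.6) + 22.208 − 25 = 62.108 → 62.1°C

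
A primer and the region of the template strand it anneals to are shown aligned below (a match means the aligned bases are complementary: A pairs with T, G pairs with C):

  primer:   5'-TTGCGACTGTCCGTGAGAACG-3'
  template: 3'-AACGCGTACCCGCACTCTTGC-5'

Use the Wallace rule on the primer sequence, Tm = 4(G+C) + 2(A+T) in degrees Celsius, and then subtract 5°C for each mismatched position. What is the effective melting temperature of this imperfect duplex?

46°C

Primer base counts: A=4, T=5, G=7, C=5 → A+T=9, G+C=12
Perfect-match Tm = 2(9) + 4(12) = 18 + 48 = 66°C
Mismatches (positions where the bases are not complementary): 4 (at positions 6, 7, 10, 11)
Effective Tm = 66 − 4×5 = 66 − 20 = 46°C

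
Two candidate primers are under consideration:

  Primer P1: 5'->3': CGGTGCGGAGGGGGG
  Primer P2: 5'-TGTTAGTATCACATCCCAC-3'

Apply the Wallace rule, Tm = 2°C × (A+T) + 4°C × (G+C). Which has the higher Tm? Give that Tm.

Primer P1: A+T=2, G+C=13 → Tm = 2(2)+4(13) = 56°C
Primer P2: A+T=11, G+C=8 → Tm = 2(11)+4(8) = 54°C
56°C vs 54°C → primer P1 is higher.

Primer P1, 56°C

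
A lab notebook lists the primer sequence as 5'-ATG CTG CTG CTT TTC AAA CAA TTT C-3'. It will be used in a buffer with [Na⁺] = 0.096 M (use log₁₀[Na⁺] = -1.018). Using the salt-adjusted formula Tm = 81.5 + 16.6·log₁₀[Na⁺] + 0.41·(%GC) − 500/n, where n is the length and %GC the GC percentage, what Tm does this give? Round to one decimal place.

Length n = 25. Base counts: G=3, A=6, C=6, T=10
G+C = 9, so %GC = 9/25 × 100 = 36%
Salt term: 16.6 × (-1.018) = -16.899
GC term: 0.41 × 36 = 14.76; length term: −500/25 = −20
Tm = 81.5 + (-16.899) + 14.76 − 20 = 59.361 → 59.4°C

59.4°C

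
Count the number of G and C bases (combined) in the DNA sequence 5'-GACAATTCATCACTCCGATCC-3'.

10

T=5, G=2, C=8, A=6
G+C = 2 + 8 = 10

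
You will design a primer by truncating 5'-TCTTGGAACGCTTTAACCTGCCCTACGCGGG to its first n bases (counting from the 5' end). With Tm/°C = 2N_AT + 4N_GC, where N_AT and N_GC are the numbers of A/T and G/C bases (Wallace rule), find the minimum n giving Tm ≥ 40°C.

n = 14

First 13 bases: TCTTGGAACGCTT → Tm = 38°C (< 40°C)
First 14 bases: TCTTGGAACGCTTT → Tm = 40°C (≥ 40°C)
Since every base adds ≥2°C, Tm only increases with n, so the threshold is first crossed at n = 14.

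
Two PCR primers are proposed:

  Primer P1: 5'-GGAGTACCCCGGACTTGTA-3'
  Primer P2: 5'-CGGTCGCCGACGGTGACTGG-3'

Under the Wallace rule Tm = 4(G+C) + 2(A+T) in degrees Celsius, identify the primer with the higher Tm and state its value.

Primer P1: A+T=8, G+C=11 → Tm = 2(8)+4(11) = 60°C
Primer P2: A+T=5, G+C=15 → Tm = 2(5)+4(15) = 70°C
60°C vs 70°C → primer P2 is higher.

Primer P2, 70°C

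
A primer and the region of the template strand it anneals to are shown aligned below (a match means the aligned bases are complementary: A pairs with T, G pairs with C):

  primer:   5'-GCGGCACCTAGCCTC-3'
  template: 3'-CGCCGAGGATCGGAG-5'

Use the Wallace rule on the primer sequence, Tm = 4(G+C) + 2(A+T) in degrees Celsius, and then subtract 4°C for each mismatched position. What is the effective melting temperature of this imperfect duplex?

48°C

Primer base counts: A=2, T=2, G=4, C=7 → A+T=4, G+C=11
Perfect-match Tm = 2(4) + 4(11) = 8 + 44 = 52°C
Mismatches (positions where the bases are not complementary): 1 (at position 6)
Effective Tm = 52 − 1×4 = 52 − 4 = 48°C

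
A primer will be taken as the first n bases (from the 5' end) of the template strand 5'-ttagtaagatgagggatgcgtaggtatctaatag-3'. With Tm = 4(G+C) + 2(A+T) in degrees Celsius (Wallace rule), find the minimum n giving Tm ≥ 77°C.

n = 28

First 27 bases: TTAGTAAGATGAGGGATGCGTAGGTAT → Tm = 76°C (< 77°C)
First 28 bases: TTAGTAAGATGAGGGATGCGTAGGTATC → Tm = 80°C (≥ 77°C)
Since every base adds ≥2°C, Tm only increases with n, so the threshold is first crossed at n = 28.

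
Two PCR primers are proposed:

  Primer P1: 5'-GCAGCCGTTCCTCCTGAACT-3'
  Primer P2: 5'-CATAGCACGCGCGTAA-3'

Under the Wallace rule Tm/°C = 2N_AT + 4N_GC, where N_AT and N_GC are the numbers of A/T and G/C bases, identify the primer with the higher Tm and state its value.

Primer P1, 64°C

Primer P1: A+T=8, G+C=12 → Tm = 2(8)+4(12) = 64°C
Primer P2: A+T=7, G+C=9 → Tm = 2(7)+4(9) = 50°C
64°C vs 50°C → primer P1 is higher.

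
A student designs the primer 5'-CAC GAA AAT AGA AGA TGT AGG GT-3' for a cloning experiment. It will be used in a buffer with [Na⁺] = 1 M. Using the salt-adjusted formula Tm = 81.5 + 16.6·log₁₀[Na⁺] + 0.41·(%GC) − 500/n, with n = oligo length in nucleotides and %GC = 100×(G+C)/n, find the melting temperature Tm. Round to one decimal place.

Length n = 23. Counting bases: G=7, C=2, A=10, T=4
G+C = 9, so %GC = 9/23 × 100 = 39.13%
Salt term: 16.6 × (0) = 0
GC term: 0.41 × 39.13 = 16.043; length term: −500/23 = −21.739
Tm = 81.5 + (0) + 16.043 − 21.739 = 75.804 → 75.8°C

75.8°C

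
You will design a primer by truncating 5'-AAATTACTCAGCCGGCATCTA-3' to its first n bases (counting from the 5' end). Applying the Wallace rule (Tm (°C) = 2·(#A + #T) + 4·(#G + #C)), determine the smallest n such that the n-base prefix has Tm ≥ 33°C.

First 12 bases: AAATTACTCAGC → Tm = 32°C (< 33°C)
First 13 bases: AAATTACTCAGCC → Tm = 36°C (≥ 33°C)
Since every base adds ≥2°C, Tm only increases with n, so the threshold is first crossed at n = 13.

n = 13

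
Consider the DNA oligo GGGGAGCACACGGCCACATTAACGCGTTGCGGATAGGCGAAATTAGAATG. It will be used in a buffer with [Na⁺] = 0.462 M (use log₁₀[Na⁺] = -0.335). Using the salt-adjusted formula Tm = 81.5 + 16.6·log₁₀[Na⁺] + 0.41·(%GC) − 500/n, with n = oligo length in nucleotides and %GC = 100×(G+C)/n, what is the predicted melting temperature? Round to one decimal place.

88.1°C

Length n = 50. Counting bases: T=8, A=15, G=17, C=10
G+C = 27, so %GC = 27/50 × 100 = 54%
Salt term: 16.6 × (-0.335) = -5.561
GC term: 0.41 × 54 = 22.14; length term: −500/50 = −10
Tm = 81.5 + (-5.561) + 22.14 − 10 = 88.079 → 88.1°C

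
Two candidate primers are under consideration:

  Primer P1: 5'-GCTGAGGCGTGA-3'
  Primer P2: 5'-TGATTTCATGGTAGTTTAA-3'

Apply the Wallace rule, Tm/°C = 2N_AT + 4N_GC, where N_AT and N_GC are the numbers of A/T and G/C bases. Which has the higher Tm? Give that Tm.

Primer P2, 48°C

Primer P1: A+T=4, G+C=8 → Tm = 2(4)+4(8) = 40°C
Primer P2: A+T=14, G+C=5 → Tm = 2(14)+4(5) = 48°C
40°C vs 48°C → primer P2 is higher.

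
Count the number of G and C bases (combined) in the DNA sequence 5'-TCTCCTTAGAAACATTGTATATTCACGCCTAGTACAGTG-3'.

Base counts: G=6, A=11, T=13, C=9
G+C = 6 + 9 = 15

15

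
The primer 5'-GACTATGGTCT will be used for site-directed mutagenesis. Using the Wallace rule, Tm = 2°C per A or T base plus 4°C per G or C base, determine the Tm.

Counting bases: G=3, A=2, T=4, C=2
A+T = 6, G+C = 5
Tm = 2×6 + 4×5 = 32°C

32°C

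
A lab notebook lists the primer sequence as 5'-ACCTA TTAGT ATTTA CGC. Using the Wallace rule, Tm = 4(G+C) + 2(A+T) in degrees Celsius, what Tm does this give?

48°C

Base counts: C=4, G=2, T=7, A=5
So N_AT = 12 and N_GC = 6.
Tm = 4·6 + 2·12 = 24 + 24 = 48°C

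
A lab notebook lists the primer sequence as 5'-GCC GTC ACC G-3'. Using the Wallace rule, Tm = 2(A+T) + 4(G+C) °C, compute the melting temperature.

Scanning the sequence gives G=3, C=5, T=1, A=1.
A+T = 2, G+C = 8
Tm = 4·8 + 2·2 = 32 + 4 = 36°C

36°C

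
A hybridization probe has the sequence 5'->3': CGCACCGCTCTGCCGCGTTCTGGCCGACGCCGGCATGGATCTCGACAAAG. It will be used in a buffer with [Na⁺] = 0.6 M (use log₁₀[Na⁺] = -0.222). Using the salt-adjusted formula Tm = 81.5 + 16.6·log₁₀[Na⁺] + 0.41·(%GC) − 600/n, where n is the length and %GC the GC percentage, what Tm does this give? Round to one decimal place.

93.7°C

Length n = 50. Base counts: G=15, C=19, T=8, A=8
G+C = 34, so %GC = 34/50 × 100 = 68%
Salt term: 16.6 × (-0.222) = -3.685
GC term: 0.41 × 68 = 27.88; length term: −600/50 = −12
Tm = 81.5 + (-3.685) + 27.88 − 12 = 93.695 → 93.7°C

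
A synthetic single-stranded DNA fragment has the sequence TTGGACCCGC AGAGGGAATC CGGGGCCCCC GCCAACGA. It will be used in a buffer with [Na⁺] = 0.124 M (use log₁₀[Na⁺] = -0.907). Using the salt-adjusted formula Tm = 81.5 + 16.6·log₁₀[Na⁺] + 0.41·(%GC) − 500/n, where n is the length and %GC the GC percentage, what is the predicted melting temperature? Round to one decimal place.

82.4°C

Length n = 38. Counting bases: C=14, G=13, T=3, A=8
G+C = 27, so %GC = 27/38 × 100 = 71.053%
Salt term: 16.6 × (-0.907) = -15.056
GC term: 0.41 × 71.053 = 29.132; length term: −500/38 = −13.158
Tm = 81.5 + (-15.056) + 29.132 − 13.158 = 82.418 → 82.4°C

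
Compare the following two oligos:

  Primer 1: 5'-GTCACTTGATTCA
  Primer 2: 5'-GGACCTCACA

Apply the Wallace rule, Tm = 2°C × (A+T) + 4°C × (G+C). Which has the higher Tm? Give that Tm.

Primer 1, 36°C

Primer 1: A+T=8, G+C=5 → Tm = 2(8)+4(5) = 36°C
Primer 2: A+T=4, G+C=6 → Tm = 2(4)+4(6) = 32°C
36°C vs 32°C → primer 1 is higher.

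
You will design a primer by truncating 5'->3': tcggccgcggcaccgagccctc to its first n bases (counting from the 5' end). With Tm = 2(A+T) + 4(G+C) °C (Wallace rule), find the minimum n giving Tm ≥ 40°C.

n = 11

First 10 bases: TCGGCCGCGG → Tm = 38°C (< 40°C)
First 11 bases: TCGGCCGCGGC → Tm = 42°C (≥ 40°C)
Each additional base adds 2°C (A/T) or 4°C (G/C), so Tm is non-decreasing in n; n = 11 is the first length to reach 40°C.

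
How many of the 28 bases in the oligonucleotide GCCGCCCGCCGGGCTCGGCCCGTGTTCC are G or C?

24

Base counts: C=14, A=0, T=4, G=10
G+C = 10 + 14 = 24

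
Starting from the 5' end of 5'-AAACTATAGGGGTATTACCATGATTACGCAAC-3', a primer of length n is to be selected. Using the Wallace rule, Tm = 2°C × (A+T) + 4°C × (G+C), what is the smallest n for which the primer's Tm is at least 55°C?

n = 21

First 20 bases: AAACTATAGGGGTATTACCA → Tm = 54°C (< 55°C)
First 21 bases: AAACTATAGGGGTATTACCAT → Tm = 56°C (≥ 55°C)
Each additional base adds 2°C (A/T) or 4°C (G/C), so Tm is non-decreasing in n; n = 21 is the first length to reach 55°C.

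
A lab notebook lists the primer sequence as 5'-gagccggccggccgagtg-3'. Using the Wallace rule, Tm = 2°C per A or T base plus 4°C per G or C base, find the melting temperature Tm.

G=9, C=6, A=2, T=1
AT pairs contribute 3, GC pairs contribute 15.
Tm = 2×3 + 4×15 = 66°C

66°C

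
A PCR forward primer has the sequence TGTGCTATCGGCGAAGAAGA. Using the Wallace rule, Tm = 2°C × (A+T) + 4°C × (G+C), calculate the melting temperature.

60°C

C=3, A=6, T=4, G=7
So N_AT = 10 and N_GC = 10.
Tm = 4·10 + 2·10 = 40 + 20 = 60°C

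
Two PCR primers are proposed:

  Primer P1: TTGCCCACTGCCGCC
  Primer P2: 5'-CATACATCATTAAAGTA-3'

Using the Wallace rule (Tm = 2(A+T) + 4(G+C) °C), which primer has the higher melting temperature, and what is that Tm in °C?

Primer P1, 52°C

Primer P1: A+T=4, G+C=11 → Tm = 2(4)+4(11) = 52°C
Primer P2: A+T=13, G+C=4 → Tm = 2(13)+4(4) = 42°C
52°C vs 42°C → primer P1 is higher.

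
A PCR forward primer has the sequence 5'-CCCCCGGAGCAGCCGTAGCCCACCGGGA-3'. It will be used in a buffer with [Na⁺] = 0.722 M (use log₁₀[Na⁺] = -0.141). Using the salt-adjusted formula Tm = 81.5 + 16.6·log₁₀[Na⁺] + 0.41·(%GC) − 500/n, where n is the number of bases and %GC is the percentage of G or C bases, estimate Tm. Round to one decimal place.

93.5°C

Length n = 28. Counting bases: C=13, G=9, A=5, T=1
G+C = 22, so %GC = 22/28 × 100 = 78.571%
Salt term: 16.6 × (-0.141) = -2.341
GC term: 0.41 × 78.571 = 32.214; length term: −500/28 = −17.857
Tm = 81.5 + (-2.341) + 32.214 − 17.857 = 93.516 → 93.5°C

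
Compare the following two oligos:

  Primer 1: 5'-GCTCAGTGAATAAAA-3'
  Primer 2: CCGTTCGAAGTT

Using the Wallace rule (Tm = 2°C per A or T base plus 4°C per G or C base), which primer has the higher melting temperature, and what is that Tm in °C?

Primer 1: A+T=10, G+C=5 → Tm = 2(10)+4(5) = 40°C
Primer 2: A+T=6, G+C=6 → Tm = 2(6)+4(6) = 36°C
40°C vs 36°C → primer 1 is higher.

Primer 1, 40°C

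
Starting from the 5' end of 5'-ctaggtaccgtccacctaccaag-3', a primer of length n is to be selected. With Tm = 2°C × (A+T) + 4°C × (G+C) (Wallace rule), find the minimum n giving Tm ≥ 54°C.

First 16 bases: CTAGGTACCGTCCACC → Tm = 52°C (< 54°C)
First 17 bases: CTAGGTACCGTCCACCT → Tm = 54°C (≥ 54°C)
Since every base adds ≥2°C, Tm only increases with n, so the threshold is first crossed at n = 17.

n = 17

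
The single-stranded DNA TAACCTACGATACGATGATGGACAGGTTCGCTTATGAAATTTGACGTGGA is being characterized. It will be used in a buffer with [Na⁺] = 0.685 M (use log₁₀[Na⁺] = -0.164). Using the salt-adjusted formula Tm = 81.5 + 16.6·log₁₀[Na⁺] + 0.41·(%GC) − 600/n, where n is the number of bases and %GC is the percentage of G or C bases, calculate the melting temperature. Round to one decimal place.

84.0°C

Length n = 50. G=13, T=14, C=8, A=15
G+C = 21, so %GC = 21/50 × 100 = 42%
Salt term: 16.6 × (-0.164) = -2.722
GC term: 0.41 × 42 = 17.22; length term: −600/50 = −12
Tm = 81.5 + (-2.722) + 17.22 − 12 = 83.998 → 84.0°C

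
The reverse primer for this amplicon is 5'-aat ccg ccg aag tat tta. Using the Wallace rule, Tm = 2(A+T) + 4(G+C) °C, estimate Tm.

50°C

C=4, A=6, G=3, T=5
A+T = 11, G+C = 7
Tm = 2(11) + 4(7) = 22 + 28 = 50°C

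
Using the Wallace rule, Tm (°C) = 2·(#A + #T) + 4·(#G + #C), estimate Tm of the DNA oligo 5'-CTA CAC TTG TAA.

32°C

Base counts: G=1, A=4, C=3, T=4
So N_AT = 8 and N_GC = 4.
Tm = 2×8 + 4×4 = 32°C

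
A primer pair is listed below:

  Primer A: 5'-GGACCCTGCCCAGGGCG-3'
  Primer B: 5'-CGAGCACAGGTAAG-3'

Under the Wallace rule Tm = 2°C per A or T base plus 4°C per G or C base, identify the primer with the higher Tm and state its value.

Primer A: A+T=3, G+C=14 → Tm = 2(3)+4(14) = 62°C
Primer B: A+T=6, G+C=8 → Tm = 2(6)+4(8) = 44°C
62°C vs 44°C → primer A is higher.

Primer A, 62°C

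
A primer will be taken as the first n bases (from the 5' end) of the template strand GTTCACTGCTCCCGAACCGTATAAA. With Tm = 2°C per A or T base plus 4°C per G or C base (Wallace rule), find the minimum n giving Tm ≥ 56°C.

n = 18

First 17 bases: GTTCACTGCTCCCGAAC → Tm = 54°C (< 56°C)
First 18 bases: GTTCACTGCTCCCGAACC → Tm = 58°C (≥ 56°C)
Each additional base adds 2°C (A/T) or 4°C (G/C), so Tm is non-decreasing in n; n = 18 is the first length to reach 56°C.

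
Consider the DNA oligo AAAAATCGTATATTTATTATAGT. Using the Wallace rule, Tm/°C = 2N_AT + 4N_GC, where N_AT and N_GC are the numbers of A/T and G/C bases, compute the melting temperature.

52°C

Counting bases: T=10, A=10, G=2, C=1
A+T = 20, G+C = 3
Tm = 2(20) + 4(3) = 40 + 12 = 52°C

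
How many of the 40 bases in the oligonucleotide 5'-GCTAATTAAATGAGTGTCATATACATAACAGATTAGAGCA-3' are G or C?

Counting bases: T=11, G=7, C=5, A=17
Total G or C: 7 + 5 = 12

12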